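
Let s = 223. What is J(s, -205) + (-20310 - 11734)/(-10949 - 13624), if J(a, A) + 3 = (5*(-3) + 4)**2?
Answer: 2931658/24573 ≈ 119.30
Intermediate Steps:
J(a, A) = 118 (J(a, A) = -3 + (5*(-3) + 4)**2 = -3 + (-15 + 4)**2 = -3 + (-11)**2 = -3 + 121 = 118)
J(s, -205) + (-20310 - 11734)/(-10949 - 13624) = 118 + (-20310 - 11734)/(-10949 - 13624) = 118 - 32044/(-24573) = 118 - 32044*(-1/24573) = 118 + 32044/24573 = 2931658/24573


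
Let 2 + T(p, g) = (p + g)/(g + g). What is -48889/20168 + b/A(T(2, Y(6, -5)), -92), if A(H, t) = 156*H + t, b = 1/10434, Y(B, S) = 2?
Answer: -15813345127/6523420272 ≈ -2.4241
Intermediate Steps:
T(p, g) = -2 + (g + p)/(2*g) (T(p, g) = -2 + (p + g)/(g + g) = -2 + (g + p)/((2*g)) = -2 + (g + p)*(1/(2*g)) = -2 + (g + p)/(2*g))
b = 1/10434 ≈ 9.5841e-5
A(H, t) = t + 156*H
-48889/20168 + b/A(T(2, Y(6, -5)), -92) = -48889/20168 + 1/(10434*(-92 + 156*((1/2)*(2 - 3*2)/2))) = -48889*1/20168 + 1/(10434*(-92 + 156*((1/2)*(1/2)*(2 - 6)))) = -48889/20168 + 1/(10434*(-92 + 156*((1/2)*(1/2)*(-4)))) = -48889/20168 + 1/(10434*(-92 + 156*(-1))) = -48889/20168 + 1/(10434*(-92 - 156)) = -48889/20168 + (1/10434)/(-248) = -48889/20168 + (1/10434)*(-1/248) = -48889/20168 - 1/2587632 = -15813345127/6523420272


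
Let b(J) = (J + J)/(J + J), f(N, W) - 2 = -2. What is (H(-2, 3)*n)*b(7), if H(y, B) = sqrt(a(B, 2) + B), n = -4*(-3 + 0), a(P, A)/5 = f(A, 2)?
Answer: 12*sqrt(3) ≈ 20.785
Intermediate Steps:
f(N, W) = 0 (f(N, W) = 2 - 2 = 0)
a(P, A) = 0 (a(P, A) = 5*0 = 0)
n = 12 (n = -4*(-3) = 12)
H(y, B) = sqrt(B) (H(y, B) = sqrt(0 + B) = sqrt(B))
b(J) = 1 (b(J) = (2*J)/((2*J)) = (2*J)*(1/(2*J)) = 1)
(H(-2, 3)*n)*b(7) = (sqrt(3)*12)*1 = (12*sqrt(3))*1 = 12*sqrt(3)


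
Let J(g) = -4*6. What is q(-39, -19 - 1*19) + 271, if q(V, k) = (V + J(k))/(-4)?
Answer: 1147/4 ≈ 286.75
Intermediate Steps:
J(g) = -24
q(V, k) = 6 - V/4 (q(V, k) = (V - 24)/(-4) = (-24 + V)*(-¼) = 6 - V/4)
q(-39, -19 - 1*19) + 271 = (6 - ¼*(-39)) + 271 = (6 + 39/4) + 271 = 63/4 + 271 = 1147/4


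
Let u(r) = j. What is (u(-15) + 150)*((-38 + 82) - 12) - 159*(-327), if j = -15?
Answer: 56313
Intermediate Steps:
u(r) = -15
(u(-15) + 150)*((-38 + 82) - 12) - 159*(-327) = (-15 + 150)*((-38 + 82) - 12) - 159*(-327) = 135*(44 - 12) + 51993 = 135*32 + 51993 = 4320 + 51993 = 56313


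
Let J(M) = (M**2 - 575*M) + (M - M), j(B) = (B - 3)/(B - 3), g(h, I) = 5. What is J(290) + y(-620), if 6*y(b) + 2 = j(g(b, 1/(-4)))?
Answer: -495901/6 ≈ -82650.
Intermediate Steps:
j(B) = 1 (j(B) = (-3 + B)/(-3 + B) = 1)
y(b) = -1/6 (y(b) = -1/3 + (1/6)*1 = -1/3 + 1/6 = -1/6)
J(M) = M**2 - 575*M (J(M) = (M**2 - 575*M) + 0 = M**2 - 575*M)
J(290) + y(-620) = 290*(-575 + 290) - 1/6 = 290*(-285) - 1/6 = -82650 - 1/6 = -495901/6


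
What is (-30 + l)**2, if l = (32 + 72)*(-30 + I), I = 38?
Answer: 643204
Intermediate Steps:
l = 832 (l = (32 + 72)*(-30 + 38) = 104*8 = 832)
(-30 + l)**2 = (-30 + 832)**2 = 802**2 = 643204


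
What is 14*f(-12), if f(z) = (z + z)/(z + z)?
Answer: 14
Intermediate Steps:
f(z) = 1 (f(z) = (2*z)/((2*z)) = (2*z)*(1/(2*z)) = 1)
14*f(-12) = 14*1 = 14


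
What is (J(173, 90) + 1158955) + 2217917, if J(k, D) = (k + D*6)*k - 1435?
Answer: 3498786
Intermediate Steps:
J(k, D) = -1435 + k*(k + 6*D) (J(k, D) = (k + 6*D)*k - 1435 = k*(k + 6*D) - 1435 = -1435 + k*(k + 6*D))
(J(173, 90) + 1158955) + 2217917 = ((-1435 + 173² + 6*90*173) + 1158955) + 2217917 = ((-1435 + 29929 + 93420) + 1158955) + 2217917 = (121914 + 1158955) + 2217917 = 1280869 + 2217917 = 3498786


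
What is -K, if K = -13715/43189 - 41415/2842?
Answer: 1827650465/122743138 ≈ 14.890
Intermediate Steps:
K = -1827650465/122743138 (K = -13715*1/43189 - 41415*1/2842 = -13715/43189 - 41415/2842 = -1827650465/122743138 ≈ -14.890)
-K = -1*(-1827650465/122743138) = 1827650465/122743138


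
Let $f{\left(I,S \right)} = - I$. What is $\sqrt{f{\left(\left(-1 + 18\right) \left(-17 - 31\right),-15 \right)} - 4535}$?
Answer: $i \sqrt{3719} \approx 60.984 i$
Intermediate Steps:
$\sqrt{f{\left(\left(-1 + 18\right) \left(-17 - 31\right),-15 \right)} - 4535} = \sqrt{- \left(-1 + 18\right) \left(-17 - 31\right) - 4535} = \sqrt{- 17 \left(-48\right) - 4535} = \sqrt{\left(-1\right) \left(-816\right) - 4535} = \sqrt{816 - 4535} = \sqrt{-3719} = i \sqrt{3719}$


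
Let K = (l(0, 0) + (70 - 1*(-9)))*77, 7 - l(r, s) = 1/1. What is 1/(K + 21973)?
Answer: 1/28518 ≈ 3.5066e-5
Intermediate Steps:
l(r, s) = 6 (l(r, s) = 7 - 1/1 = 7 - 1*1 = 7 - 1 = 6)
K = 6545 (K = (6 + (70 - 1*(-9)))*77 = (6 + (70 + 9))*77 = (6 + 79)*77 = 85*77 = 6545)
1/(K + 21973) = 1/(6545 + 21973) = 1/28518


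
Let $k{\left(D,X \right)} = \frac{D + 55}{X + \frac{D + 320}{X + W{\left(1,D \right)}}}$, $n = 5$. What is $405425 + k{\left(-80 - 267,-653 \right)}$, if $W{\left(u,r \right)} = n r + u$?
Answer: $\frac{157982539426}{389671} \approx 4.0543 \cdot 10^{5}$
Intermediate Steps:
$W{\left(u,r \right)} = u + 5 r$ ($W{\left(u,r \right)} = 5 r + u = u + 5 r$)
$k{\left(D,X \right)} = \frac{55 + D}{X + \frac{320 + D}{1 + X + 5 D}}$ ($k{\left(D,X \right)} = \frac{D + 55}{X + \frac{D + 320}{X + \left(1 + 5 D\right)}} = \frac{55 + D}{X + \frac{320 + D}{1 + X + 5 D}}$)
$405425 + k{\left(-80 - 267,-653 \right)} = 405425 + \frac{55 + 5 \left(-80 - 267\right)^{2} + 55 \left(-653\right) + 276 \left(-80 - 267\right) + \left(-80 - 267\right) \left(-653\right)}{320 - 347 - 653 + \left(-653\right)^{2} + 5 \left(-80 - 267\right) \left(-653\right)} = 405425 + \frac{55 + 5 \left(-80 - 267\right)^{2} - 35915 + 276 \left(-80 - 267\right) + \left(-80 - 267\right) \left(-653\right)}{320 - 347 - 653 + 426409 + 5 \left(-80 - 267\right) \left(-653\right)} = 405425 + \frac{55 + 5 \left(-347\right)^{2} - 35915 + 276 \left(-347\right) - -226591}{320 - 347 - 653 + 426409 + 5 \left(-347\right) \left(-653\right)} = 405425 + \frac{55 + 5 \cdot 120409 - 35915 - 95772 + 226591}{320 - 347 - 653 + 426409 + 1132955} = 405425 + \frac{55 + 602045 - 35915 - 95772 + 226591}{1558684} = 405425 + \frac{1}{1558684} \cdot 697004 = 405425 + \frac{174251}{389671} = \frac{157982539426}{389671}$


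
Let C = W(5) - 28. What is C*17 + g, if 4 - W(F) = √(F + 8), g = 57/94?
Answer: -38295/94 - 17*√13 ≈ -468.69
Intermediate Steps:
g = 57/94 (g = 57*(1/94) = 57/94 ≈ 0.60638)
W(F) = 4 - √(8 + F) (W(F) = 4 - √(F + 8) = 4 - √(8 + F))
C = -24 - √13 (C = (4 - √(8 + 5)) - 28 = (4 - √13) - 28 = -24 - √13 ≈ -27.606)
C*17 + g = (-24 - √13)*17 + 57/94 = (-408 - 17*√13) + 57/94 = -38295/94 - 17*√13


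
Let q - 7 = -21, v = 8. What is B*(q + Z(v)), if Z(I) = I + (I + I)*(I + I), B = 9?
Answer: 2250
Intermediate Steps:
q = -14 (q = 7 - 21 = -14)
Z(I) = I + 4*I² (Z(I) = I + (2*I)*(2*I) = I + 4*I²)
B*(q + Z(v)) = 9*(-14 + 8*(1 + 4*8)) = 9*(-14 + 8*(1 + 32)) = 9*(-14 + 8*33) = 9*(-14 + 264) = 9*250 = 2250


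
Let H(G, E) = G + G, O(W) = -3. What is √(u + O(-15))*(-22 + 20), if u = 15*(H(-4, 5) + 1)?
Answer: -12*I*√3 ≈ -20.785*I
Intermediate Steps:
H(G, E) = 2*G
u = -105 (u = 15*(2*(-4) + 1) = 15*(-8 + 1) = 15*(-7) = -105)
√(u + O(-15))*(-22 + 20) = √(-105 - 3)*(-22 + 20) = √(-108)*(-2) = (6*I*√3)*(-2) = -12*I*√3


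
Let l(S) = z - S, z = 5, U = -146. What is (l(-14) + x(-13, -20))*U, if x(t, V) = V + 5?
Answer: -584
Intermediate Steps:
x(t, V) = 5 + V
l(S) = 5 - S
(l(-14) + x(-13, -20))*U = ((5 - 1*(-14)) + (5 - 20))*(-146) = ((5 + 14) - 15)*(-146) = (19 - 15)*(-146) = 4*(-146) = -584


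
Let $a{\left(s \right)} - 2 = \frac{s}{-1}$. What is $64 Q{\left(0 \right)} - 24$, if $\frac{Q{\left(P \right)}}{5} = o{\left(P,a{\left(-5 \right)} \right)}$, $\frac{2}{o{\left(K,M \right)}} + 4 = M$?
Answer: $\frac{568}{3} \approx 189.33$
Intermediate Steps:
$a{\left(s \right)} = 2 - s$ ($a{\left(s \right)} = 2 + \frac{s}{-1} = 2 + s \left(-1\right) = 2 - s$)
$o{\left(K,M \right)} = \frac{2}{-4 + M}$
$Q{\left(P \right)} = \frac{10}{3}$ ($Q{\left(P \right)} = 5 \frac{2}{-4 + \left(2 - -5\right)} = 5 \frac{2}{-4 + \left(2 + 5\right)} = 5 \frac{2}{-4 + 7} = 5 \cdot \frac{2}{3} = \frac{10}{3}$)
$64 Q{\left(0 \right)} - 24 = 64 \cdot \frac{10}{3} - 24 = \frac{640}{3} - 24 = \frac{568}{3}$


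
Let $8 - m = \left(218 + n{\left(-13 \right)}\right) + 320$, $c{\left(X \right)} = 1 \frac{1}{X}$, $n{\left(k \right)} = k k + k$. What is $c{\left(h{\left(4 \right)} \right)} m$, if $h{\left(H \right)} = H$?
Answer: $- \frac{343}{2} \approx -171.5$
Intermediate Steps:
$n{\left(k \right)} = k + k^{2}$ ($n{\left(k \right)} = k^{2} + k = k + k^{2}$)
$c{\left(X \right)} = \frac{1}{X}$
$m = -686$ ($m = 8 - \left(\left(218 - 13 \left(1 - 13\right)\right) + 320\right) = 8 - \left(\left(218 - -156\right) + 320\right) = 8 - \left(\left(218 + 156\right) + 320\right) = 8 - \left(374 + 320\right) = 8 - 694 = -686$)
$c{\left(h{\left(4 \right)} \right)} m = \frac{1}{4} \left(-686\right) = - \frac{343}{2}$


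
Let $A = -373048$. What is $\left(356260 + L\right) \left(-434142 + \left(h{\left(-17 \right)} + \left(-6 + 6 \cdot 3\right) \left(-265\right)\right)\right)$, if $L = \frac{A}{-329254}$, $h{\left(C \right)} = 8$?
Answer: $- \frac{25648554238012816}{164627} \approx -1.558 \cdot 10^{11}$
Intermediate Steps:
$L = \frac{186524}{164627}$ ($L = - \frac{373048}{-329254} = \left(-373048\right) \left(- \frac{1}{329254}\right) = \frac{186524}{164627} \approx 1.133$)
$\left(356260 + L\right) \left(-434142 + \left(h{\left(-17 \right)} + \left(-6 + 6 \cdot 3\right) \left(-265\right)\right)\right) = \left(356260 + \frac{186524}{164627}\right) \left(-434142 + \left(8 + \left(-6 + 6 \cdot 3\right) \left(-265\right)\right)\right) = \frac{58650201544 \left(-434142 + \left(8 + \left(-6 + 18\right) \left(-265\right)\right)\right)}{164627} = \frac{58650201544 \left(-434142 + \left(8 + 12 \left(-265\right)\right)\right)}{164627} = \frac{58650201544 \left(-434142 + \left(8 - 3180\right)\right)}{164627} = \frac{58650201544 \left(-434142 - 3172\right)}{164627} = \frac{58650201544}{164627} \left(-437314\right) = - \frac{25648554238012816}{164627}$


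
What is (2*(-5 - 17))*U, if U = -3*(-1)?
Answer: -132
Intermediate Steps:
U = 3
(2*(-5 - 17))*U = (2*(-5 - 17))*3 = (2*(-22))*3 = -44*3 = -132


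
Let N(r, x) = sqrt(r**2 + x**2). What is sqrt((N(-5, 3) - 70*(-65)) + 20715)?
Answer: sqrt(25265 + sqrt(34)) ≈ 158.97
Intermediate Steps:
sqrt((N(-5, 3) - 70*(-65)) + 20715) = sqrt((sqrt((-5)**2 + 3**2) - 70*(-65)) + 20715) = sqrt((sqrt(25 + 9) + 4550) + 20715) = sqrt((sqrt(34) + 4550) + 20715) = sqrt((4550 + sqrt(34)) + 20715) = sqrt(25265 + sqrt(34))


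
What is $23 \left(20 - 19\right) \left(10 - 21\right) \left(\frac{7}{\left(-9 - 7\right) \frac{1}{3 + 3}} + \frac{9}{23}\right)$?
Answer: $\frac{4521}{8} \approx 565.13$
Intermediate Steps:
$23 \left(20 - 19\right) \left(10 - 21\right) \left(\frac{7}{\left(-9 - 7\right) \frac{1}{3 + 3}} + \frac{9}{23}\right) = 23 \cdot 1 \left(-11\right) \left(\frac{7}{\left(-16\right) \frac{1}{6}} + 9 \cdot \frac{1}{23}\right) = 23 \left(-11\right) \left(\frac{7}{\left(-16\right) \frac{1}{6}} + \frac{9}{23}\right) = - 253 \left(\frac{7}{- \frac{8}{3}} + \frac{9}{23}\right) = - 253 \left(7 \left(- \frac{3}{8}\right) + \frac{9}{23}\right) = - 253 \left(- \frac{21}{8} + \frac{9}{23}\right) = \left(-253\right) \left(- \frac{411}{184}\right) = \frac{4521}{8}$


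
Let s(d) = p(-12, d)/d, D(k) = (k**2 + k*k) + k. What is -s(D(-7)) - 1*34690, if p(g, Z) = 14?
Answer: -450972/13 ≈ -34690.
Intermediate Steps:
D(k) = k + 2*k**2 (D(k) = (k**2 + k**2) + k = 2*k**2 + k = k + 2*k**2)
s(d) = 14/d
-s(D(-7)) - 1*34690 = -14/((-7*(1 + 2*(-7)))) - 1*34690 = -14/((-7*(1 - 14))) - 34690 = -14/((-7*(-13))) - 34690 = -14/91 - 34690 = -1*2/13 - 34690 = -2/13 - 34690 = -450972/13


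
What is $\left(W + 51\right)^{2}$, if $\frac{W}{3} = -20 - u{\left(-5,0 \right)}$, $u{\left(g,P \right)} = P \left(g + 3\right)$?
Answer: $81$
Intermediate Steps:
$u{\left(g,P \right)} = P \left(3 + g\right)$
$W = -60$ ($W = 3 \left(-20 - 0 \left(3 - 5\right)\right) = 3 \left(-20 - 0 \left(-2\right)\right) = 3 \left(-20 - 0\right) = 3 \left(-20 + 0\right) = 3 \left(-20\right) = -60$)
$\left(W + 51\right)^{2} = \left(-60 + 51\right)^{2} = \left(-9\right)^{2} = 81$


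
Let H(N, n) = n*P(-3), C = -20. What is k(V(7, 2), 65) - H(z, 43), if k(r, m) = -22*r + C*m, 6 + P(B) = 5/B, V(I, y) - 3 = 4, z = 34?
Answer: -3373/3 ≈ -1124.3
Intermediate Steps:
V(I, y) = 7 (V(I, y) = 3 + 4 = 7)
P(B) = -6 + 5/B
H(N, n) = -23*n/3 (H(N, n) = n*(-6 + 5/(-3)) = n*(-6 + 5*(-⅓)) = n*(-6 - 5/3) = n*(-23/3) = -23*n/3)
k(r, m) = -22*r - 20*m
k(V(7, 2), 65) - H(z, 43) = (-22*7 - 20*65) - (-23)*43/3 = (-154 - 1300) - 1*(-989/3) = -1454 + 989/3 = -3373/3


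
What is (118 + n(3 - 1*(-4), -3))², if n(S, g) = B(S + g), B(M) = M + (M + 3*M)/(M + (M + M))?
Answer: 136900/9 ≈ 15211.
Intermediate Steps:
B(M) = 4/3 + M (B(M) = M + (4*M)/(M + 2*M) = M + (4*M)/((3*M)) = M + (4*M)*(1/(3*M)) = M + 4/3 = 4/3 + M)
n(S, g) = 4/3 + S + g (n(S, g) = 4/3 + (S + g) = 4/3 + S + g)
(118 + n(3 - 1*(-4), -3))² = (118 + (4/3 + (3 - 1*(-4)) - 3))² = (118 + (4/3 + (3 + 4) - 3))² = (118 + (4/3 + 7 - 3))² = (118 + 16/3)² = (370/3)² = 136900/9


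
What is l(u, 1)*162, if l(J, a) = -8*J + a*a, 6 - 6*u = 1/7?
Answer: -7722/7 ≈ -1103.1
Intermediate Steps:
u = 41/42 (u = 1 - ⅙/7 = 1 - ⅙*⅐ = 1 - 1/42 = 41/42 ≈ 0.97619)
l(J, a) = a² - 8*J (l(J, a) = -8*J + a² = a² - 8*J)
l(u, 1)*162 = (1² - 8*41/42)*162 = (1 - 164/21)*162 = -143/21*162 = -7722/7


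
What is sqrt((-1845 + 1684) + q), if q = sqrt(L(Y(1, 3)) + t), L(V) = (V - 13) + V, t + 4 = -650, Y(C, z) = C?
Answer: sqrt(-161 + I*sqrt(665)) ≈ 1.013 + 12.729*I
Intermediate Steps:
t = -654 (t = -4 - 650 = -654)
L(V) = -13 + 2*V (L(V) = (-13 + V) + V = -13 + 2*V)
q = I*sqrt(665) (q = sqrt((-13 + 2*1) - 654) = sqrt((-13 + 2) - 654) = sqrt(-11 - 654) = sqrt(-665) = I*sqrt(665) ≈ 25.788*I)
sqrt((-1845 + 1684) + q) = sqrt((-1845 + 1684) + I*sqrt(665)) = sqrt(-161 + I*sqrt(665))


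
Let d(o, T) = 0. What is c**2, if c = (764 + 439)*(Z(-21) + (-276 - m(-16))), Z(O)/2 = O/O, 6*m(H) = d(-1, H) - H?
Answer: 110775808900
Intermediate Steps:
m(H) = -H/6 (m(H) = (0 - H)/6 = (-H)/6 = -H/6)
Z(O) = 2 (Z(O) = 2*(O/O) = 2*1 = 2)
c = -332830 (c = (764 + 439)*(2 + (-276 - (-1)*(-16)/6)) = 1203*(2 + (-276 - 1*8/3)) = 1203*(2 + (-276 - 8/3)) = 1203*(2 - 836/3) = 1203*(-830/3) = -332830)
c**2 = (-332830)**2 = 110775808900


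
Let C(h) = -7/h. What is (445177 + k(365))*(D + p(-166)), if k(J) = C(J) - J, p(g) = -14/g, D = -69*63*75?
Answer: -4393374493613364/30295 ≈ -1.4502e+11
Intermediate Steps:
D = -326025 (D = -4347*75 = -326025)
k(J) = -J - 7/J (k(J) = -7/J - J = -J - 7/J)
(445177 + k(365))*(D + p(-166)) = (445177 + (-1*365 - 7/365))*(-326025 - 14/(-166)) = (445177 + (-365 - 7*1/365))*(-326025 - 14*(-1/166)) = (445177 + (-365 - 7/365))*(-326025 + 7/83) = (445177 - 133232/365)*(-27060068/83) = (162356373/365)*(-27060068/83) = -4393374493613364/30295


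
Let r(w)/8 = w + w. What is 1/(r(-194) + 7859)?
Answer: 1/4755 ≈ 0.00021030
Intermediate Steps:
r(w) = 16*w (r(w) = 8*(w + w) = 8*(2*w) = 16*w)
1/(r(-194) + 7859) = 1/(16*(-194) + 7859) = 1/(-3104 + 7859) = 1/4755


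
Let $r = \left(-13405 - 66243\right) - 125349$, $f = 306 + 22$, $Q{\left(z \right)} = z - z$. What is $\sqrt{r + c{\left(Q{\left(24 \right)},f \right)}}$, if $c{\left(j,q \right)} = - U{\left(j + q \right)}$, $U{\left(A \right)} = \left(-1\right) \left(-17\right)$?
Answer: $i \sqrt{205014} \approx 452.78 i$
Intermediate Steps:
$U{\left(A \right)} = 17$
$Q{\left(z \right)} = 0$
$f = 328$
$c{\left(j,q \right)} = -17$ ($c{\left(j,q \right)} = \left(-1\right) 17 = -17$)
$r = -204997$ ($r = -79648 - 125349 = -204997$)
$\sqrt{r + c{\left(Q{\left(24 \right)},f \right)}} = \sqrt{-204997 - 17} = \sqrt{-205014} = i \sqrt{205014}$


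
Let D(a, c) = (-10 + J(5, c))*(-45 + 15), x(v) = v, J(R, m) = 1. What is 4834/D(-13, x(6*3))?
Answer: 2417/135 ≈ 17.904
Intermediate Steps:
D(a, c) = 270 (D(a, c) = (-10 + 1)*(-45 + 15) = -9*(-30) = 270)
4834/D(-13, x(6*3)) = 4834/270 = 4834*(1/270) = 2417/135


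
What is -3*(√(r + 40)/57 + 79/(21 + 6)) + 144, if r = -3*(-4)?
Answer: 1217/9 - 2*√13/19 ≈ 134.84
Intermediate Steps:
r = 12
-3*(√(r + 40)/57 + 79/(21 + 6)) + 144 = -3*(√(12 + 40)/57 + 79/(21 + 6)) + 144 = -3*(√52*(1/57) + 79/27) + 144 = -3*((2*√13)*(1/57) + 79*(1/27)) + 144 = -3*(2*√13/57 + 79/27) + 144 = -3*(79/27 + 2*√13/57) + 144 = (-79/9 - 2*√13/19) + 144 = 1217/9 - 2*√13/19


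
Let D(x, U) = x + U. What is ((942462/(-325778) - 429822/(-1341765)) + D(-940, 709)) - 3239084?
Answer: -78664580994823748/24284306565 ≈ -3.2393e+6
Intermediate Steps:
D(x, U) = U + x
((942462/(-325778) - 429822/(-1341765)) + D(-940, 709)) - 3239084 = ((942462/(-325778) - 429822/(-1341765)) + (709 - 940)) - 3239084 = ((942462*(-1/325778) - 429822*(-1/1341765)) - 231) - 3239084 = ((-471231/162889 + 47758/149085) - 231) - 3239084 = (-62474220773/24284306565 - 231) - 3239084 = -5672149037288/24284306565 - 3239084 = -78664580994823748/24284306565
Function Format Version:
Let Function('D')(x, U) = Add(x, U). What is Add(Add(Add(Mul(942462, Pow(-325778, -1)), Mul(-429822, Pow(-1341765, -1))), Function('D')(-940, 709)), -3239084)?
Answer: Rational(-78664580994823748, 24284306565) ≈ -3.2393e+6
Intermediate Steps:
Function('D')(x, U) = Add(U, x)
Add(Add(Add(Mul(942462, Pow(-325778, -1)), Mul(-429822, Pow(-1341765, -1))), Function('D')(-940, 709)), -3239084) = Add(Add(Add(Mul(942462, Pow(-325778, -1)), Mul(-429822, Pow(-1341765, -1))), Add(709, -940)), -3239084) = Add(Add(Add(Mul(942462, Rational(-1, 325778)), Mul(-429822, Rational(-1, 1341765))), -231), -3239084) = Add(Add(Add(Rational(-471231, 162889), Rational(47758, 149085)), -231), -3239084) = Add(Add(Rational(-62474220773, 24284306565), -231), -3239084) = Add(Rational(-5672149037288, 24284306565), -3239084) = Rational(-78664580994823748, 24284306565)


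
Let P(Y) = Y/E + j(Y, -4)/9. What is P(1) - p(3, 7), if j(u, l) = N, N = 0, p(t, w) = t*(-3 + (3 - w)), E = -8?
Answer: 167/8 ≈ 20.875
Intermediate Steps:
p(t, w) = -t*w (p(t, w) = t*(-w) = -t*w)
j(u, l) = 0
P(Y) = -Y/8 (P(Y) = Y/(-8) + 0/9 = Y*(-⅛) + 0*(⅑) = -Y/8 + 0 = -Y/8)
P(1) - p(3, 7) = -⅛*1 - (-1)*3*7 = -⅛ - 1*(-21) = -⅛ + 21 = 167/8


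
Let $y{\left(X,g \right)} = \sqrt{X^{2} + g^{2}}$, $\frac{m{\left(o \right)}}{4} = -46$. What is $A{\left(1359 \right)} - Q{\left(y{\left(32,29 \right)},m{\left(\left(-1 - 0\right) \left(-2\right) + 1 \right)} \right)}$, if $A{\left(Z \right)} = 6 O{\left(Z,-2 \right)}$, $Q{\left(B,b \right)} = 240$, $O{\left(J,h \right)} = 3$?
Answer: $-222$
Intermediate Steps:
$m{\left(o \right)} = -184$ ($m{\left(o \right)} = 4 \left(-46\right) = -184$)
$A{\left(Z \right)} = 18$ ($A{\left(Z \right)} = 6 \cdot 3 = 18$)
$A{\left(1359 \right)} - Q{\left(y{\left(32,29 \right)},m{\left(\left(-1 - 0\right) \left(-2\right) + 1 \right)} \right)} = 18 - 240 = -222$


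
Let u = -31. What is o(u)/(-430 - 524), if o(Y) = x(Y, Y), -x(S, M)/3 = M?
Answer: -31/318 ≈ -0.097484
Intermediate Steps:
x(S, M) = -3*M
o(Y) = -3*Y
o(u)/(-430 - 524) = (-3*(-31))/(-430 - 524) = 93/(-954) = -1/954*93 = -31/318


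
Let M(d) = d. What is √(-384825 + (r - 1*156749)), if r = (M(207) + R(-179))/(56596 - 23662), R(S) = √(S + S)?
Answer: √(-587417341935006 + 32934*I*√358)/32934 ≈ 3.9034e-7 + 735.92*I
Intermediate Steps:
R(S) = √2*√S (R(S) = √(2*S) = √2*√S)
r = 69/10978 + I*√358/32934 (r = (207 + √2*√(-179))/(56596 - 23662) = (207 + √2*(I*√179))/32934 = (207 + I*√358)*(1/32934) = 69/10978 + I*√358/32934 ≈ 0.0062853 + 0.00057451*I)
√(-384825 + (r - 1*156749)) = √(-384825 + ((69/10978 + I*√358/32934) - 1*156749)) = √(-384825 + ((69/10978 + I*√358/32934) - 156749)) = √(-384825 + (-1720790453/10978 + I*√358/32934)) = √(-5945399303/10978 + I*√358/32934)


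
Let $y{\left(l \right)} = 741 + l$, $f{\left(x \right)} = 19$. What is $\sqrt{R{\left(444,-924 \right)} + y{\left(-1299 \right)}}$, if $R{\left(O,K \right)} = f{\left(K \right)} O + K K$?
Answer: $\sqrt{861654} \approx 928.25$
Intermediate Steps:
$R{\left(O,K \right)} = K^{2} + 19 O$ ($R{\left(O,K \right)} = 19 O + K K = 19 O + K^{2} = K^{2} + 19 O$)
$\sqrt{R{\left(444,-924 \right)} + y{\left(-1299 \right)}} = \sqrt{\left(\left(-924\right)^{2} + 19 \cdot 444\right) + \left(741 - 1299\right)} = \sqrt{\left(853776 + 8436\right) - 558} = \sqrt{862212 - 558} = \sqrt{861654}$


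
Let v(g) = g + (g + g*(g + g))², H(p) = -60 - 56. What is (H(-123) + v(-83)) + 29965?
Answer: 187582791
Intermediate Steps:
H(p) = -116
v(g) = g + (g + 2*g²)² (v(g) = g + (g + g*(2*g))² = g + (g + 2*g²)²)
(H(-123) + v(-83)) + 29965 = (-116 - 83*(1 - 83*(1 + 2*(-83))²)) + 29965 = (-116 - 83*(1 - 83*(1 - 166)²)) + 29965 = (-116 - 83*(1 - 83*(-165)²)) + 29965 = (-116 - 83*(1 - 83*27225)) + 29965 = (-116 - 83*(1 - 2259675)) + 29965 = (-116 - 83*(-2259674)) + 29965 = (-116 + 187552942) + 29965 = 187552826 + 29965 = 187582791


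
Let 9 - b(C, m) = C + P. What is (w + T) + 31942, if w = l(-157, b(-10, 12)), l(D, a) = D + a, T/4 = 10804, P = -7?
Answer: 75027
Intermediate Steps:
T = 43216 (T = 4*10804 = 43216)
b(C, m) = 16 - C (b(C, m) = 9 - (C - 7) = 9 - (-7 + C) = 9 + (7 - C) = 16 - C)
w = -131 (w = -157 + (16 - 1*(-10)) = -157 + (16 + 10) = -157 + 26 = -131)
(w + T) + 31942 = (-131 + 43216) + 31942 = 43085 + 31942 = 75027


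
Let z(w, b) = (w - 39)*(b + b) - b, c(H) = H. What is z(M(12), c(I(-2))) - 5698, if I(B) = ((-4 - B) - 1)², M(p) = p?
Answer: -6193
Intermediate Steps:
I(B) = (-5 - B)²
z(w, b) = -b + 2*b*(-39 + w) (z(w, b) = (-39 + w)*(2*b) - b = 2*b*(-39 + w) - b = -b + 2*b*(-39 + w))
z(M(12), c(I(-2))) - 5698 = (5 - 2)²*(-79 + 2*12) - 5698 = 3²*(-79 + 24) - 5698 = 9*(-55) - 5698 = -495 - 5698 = -6193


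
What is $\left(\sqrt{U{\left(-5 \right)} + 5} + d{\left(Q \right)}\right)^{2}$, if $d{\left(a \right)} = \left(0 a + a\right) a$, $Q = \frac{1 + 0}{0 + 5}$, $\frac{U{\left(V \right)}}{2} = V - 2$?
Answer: $- \frac{5624}{625} + \frac{6 i}{25} \approx -8.9984 + 0.24 i$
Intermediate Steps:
$U{\left(V \right)} = -4 + 2 V$ ($U{\left(V \right)} = 2 \left(V - 2\right) = 2 \left(-2 + V\right) = -4 + 2 V$)
$Q = \frac{1}{5}$ ($Q = 1 \cdot \frac{1}{5} = \frac{1}{5} \approx 0.2$)
$d{\left(a \right)} = a^{2}$ ($d{\left(a \right)} = \left(0 + a\right) a = a a = a^{2}$)
$\left(\sqrt{U{\left(-5 \right)} + 5} + d{\left(Q \right)}\right)^{2} = \left(\sqrt{\left(-4 + 2 \left(-5\right)\right) + 5} + \left(\frac{1}{5}\right)^{2}\right)^{2} = \left(\sqrt{\left(-4 - 10\right) + 5} + \frac{1}{25}\right)^{2} = \left(\sqrt{-14 + 5} + \frac{1}{25}\right)^{2} = \left(\sqrt{-9} + \frac{1}{25}\right)^{2} = \left(3 i + \frac{1}{25}\right)^{2} = \left(\frac{1}{25} + 3 i\right)^{2}$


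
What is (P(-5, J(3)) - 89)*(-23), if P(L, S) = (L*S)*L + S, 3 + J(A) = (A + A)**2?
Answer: -17687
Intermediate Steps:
J(A) = -3 + 4*A**2 (J(A) = -3 + (A + A)**2 = -3 + (2*A)**2 = -3 + 4*A**2)
P(L, S) = S + S*L**2 (P(L, S) = S*L**2 + S = S + S*L**2)
(P(-5, J(3)) - 89)*(-23) = ((-3 + 4*3**2)*(1 + (-5)**2) - 89)*(-23) = ((-3 + 4*9)*(1 + 25) - 89)*(-23) = ((-3 + 36)*26 - 89)*(-23) = (33*26 - 89)*(-23) = (858 - 89)*(-23) = 769*(-23) = -17687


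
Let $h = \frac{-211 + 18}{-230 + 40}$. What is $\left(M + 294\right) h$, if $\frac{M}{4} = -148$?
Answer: $- \frac{28757}{95} \approx -302.71$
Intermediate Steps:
$M = -592$ ($M = 4 \left(-148\right) = -592$)
$h = \frac{193}{190}$ ($h = - \frac{193}{-190} = \left(-193\right) \left(- \frac{1}{190}\right) = \frac{193}{190} \approx 1.0158$)
$\left(M + 294\right) h = \left(-592 + 294\right) \frac{193}{190} = \left(-298\right) \frac{193}{190} = - \frac{28757}{95}$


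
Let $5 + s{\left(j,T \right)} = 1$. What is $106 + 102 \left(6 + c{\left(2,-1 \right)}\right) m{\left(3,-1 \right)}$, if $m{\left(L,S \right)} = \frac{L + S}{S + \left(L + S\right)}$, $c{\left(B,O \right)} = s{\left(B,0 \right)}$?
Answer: $514$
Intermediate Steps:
$s{\left(j,T \right)} = -4$ ($s{\left(j,T \right)} = -5 + 1 = -4$)
$c{\left(B,O \right)} = -4$
$m{\left(L,S \right)} = \frac{L + S}{L + 2 S}$
$106 + 102 \left(6 + c{\left(2,-1 \right)}\right) m{\left(3,-1 \right)} = 106 + 102 \left(6 - 4\right) \frac{3 - 1}{3 + 2 \left(-1\right)} = 106 + 102 \cdot 2 \frac{1}{3 - 2} \cdot 2 = 106 + 102 \cdot 2 \cdot 1^{-1} \cdot 2 = 106 + 102 \cdot 2 \cdot 1 \cdot 2 = 106 + 102 \cdot 2 \cdot 2 = 106 + 102 \cdot 4 = 106 + 408 = 514$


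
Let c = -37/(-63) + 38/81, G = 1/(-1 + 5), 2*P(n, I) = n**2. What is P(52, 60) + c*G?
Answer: 3066935/2268 ≈ 1352.3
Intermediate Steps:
P(n, I) = n**2/2
G = 1/4 ≈ 0.25000
c = 599/567 (c = -37*(-1/63) + 38*(1/81) = 37/63 + 38/81 = 599/567 ≈ 1.0564)
P(52, 60) + c*G = (1/2)*52**2 + (599/567)*(1/4) = (1/2)*2704 + 599/2268 = 1352 + 599/2268 = 3066935/2268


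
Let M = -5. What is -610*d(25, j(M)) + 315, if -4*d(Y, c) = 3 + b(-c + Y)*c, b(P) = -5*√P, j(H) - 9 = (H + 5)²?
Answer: -53355/2 ≈ -26678.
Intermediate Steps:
j(H) = 9 + (5 + H)² (j(H) = 9 + (H + 5)² = 9 + (5 + H)²)
d(Y, c) = -¾ + 5*c*√(Y - c)/4 (d(Y, c) = -(3 + (-5*√(-c + Y))*c)/4 = -(3 + (-5*√(Y - c))*c)/4 = -(3 - 5*c*√(Y - c))/4 = -¾ + 5*c*√(Y - c)/4)
-610*d(25, j(M)) + 315 = -610*(-¾ + 5*(9 + (5 - 5)²)*√(25 - (9 + (5 - 5)²))/4) + 315 = -610*(-¾ + 5*(9 + 0²)*√(25 - (9 + 0²))/4) + 315 = -610*(-¾ + 5*(9 + 0)*√(25 - (9 + 0))/4) + 315 = -610*(-¾ + (5/4)*9*√(25 - 1*9)) + 315 = -610*(-¾ + (5/4)*9*√(25 - 9)) + 315 = -610*(-¾ + (5/4)*9*√16) + 315 = -610*(-¾ + (5/4)*9*4) + 315 = -610*(-¾ + 45) + 315 = -610*177/4 + 315 = -53985/2 + 315 = -53355/2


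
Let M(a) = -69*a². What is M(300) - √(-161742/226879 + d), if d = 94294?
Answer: -6210000 - 2*√1213415066024809/226879 ≈ -6.2103e+6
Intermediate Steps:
M(300) - √(-161742/226879 + d) = -69*300² - √(-161742/226879 + 94294) = -69*90000 - √(-161742*1/226879 + 94294) = -6210000 - √(-161742/226879 + 94294) = -6210000 - √(21393166684/226879) = -6210000 - 2*√1213415066024809/226879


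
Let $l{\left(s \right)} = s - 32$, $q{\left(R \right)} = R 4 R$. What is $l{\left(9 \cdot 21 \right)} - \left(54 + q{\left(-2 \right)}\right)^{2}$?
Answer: $-4743$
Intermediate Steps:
$q{\left(R \right)} = 4 R^{2}$ ($q{\left(R \right)} = 4 R R = 4 R^{2}$)
$l{\left(s \right)} = -32 + s$ ($l{\left(s \right)} = s - 32 = -32 + s$)
$l{\left(9 \cdot 21 \right)} - \left(54 + q{\left(-2 \right)}\right)^{2} = \left(-32 + 9 \cdot 21\right) - \left(54 + 4 \left(-2\right)^{2}\right)^{2} = \left(-32 + 189\right) - \left(54 + 4 \cdot 4\right)^{2} = 157 - \left(54 + 16\right)^{2} = 157 - 70^{2} = 157 - 4900 = -4743$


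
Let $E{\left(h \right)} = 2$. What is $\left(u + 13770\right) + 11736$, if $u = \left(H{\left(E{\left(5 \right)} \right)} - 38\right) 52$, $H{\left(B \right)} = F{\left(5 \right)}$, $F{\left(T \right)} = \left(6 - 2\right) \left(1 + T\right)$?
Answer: $24778$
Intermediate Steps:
$F{\left(T \right)} = 4 + 4 T$ ($F{\left(T \right)} = 4 \left(1 + T\right) = 4 + 4 T$)
$H{\left(B \right)} = 24$ ($H{\left(B \right)} = 4 + 4 \cdot 5 = 4 + 20 = 24$)
$u = -728$ ($u = \left(24 - 38\right) 52 = \left(-14\right) 52 = -728$)
$\left(u + 13770\right) + 11736 = \left(-728 + 13770\right) + 11736 = 13042 + 11736 = 24778$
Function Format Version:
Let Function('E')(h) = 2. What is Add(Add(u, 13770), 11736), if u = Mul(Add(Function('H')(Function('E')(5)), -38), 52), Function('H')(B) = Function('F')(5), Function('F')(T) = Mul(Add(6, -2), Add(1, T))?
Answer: 24778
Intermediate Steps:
Function('F')(T) = Add(4, Mul(4, T)) (Function('F')(T) = Mul(4, Add(1, T)) = Add(4, Mul(4, T)))
Function('H')(B) = 24 (Function('H')(B) = Add(4, Mul(4, 5)) = Add(4, 20) = 24)
u = -728 (u = Mul(Add(24, -38), 52) = Mul(-14, 52) = -728)
Add(Add(u, 13770), 11736) = Add(Add(-728, 13770), 11736) = Add(13042, 11736) = 24778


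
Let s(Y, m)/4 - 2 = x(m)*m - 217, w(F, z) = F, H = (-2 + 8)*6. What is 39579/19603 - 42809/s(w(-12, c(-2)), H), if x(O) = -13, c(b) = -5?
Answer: 947314655/53555396 ≈ 17.689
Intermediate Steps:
H = 36 (H = 6*6 = 36)
s(Y, m) = -860 - 52*m (s(Y, m) = 8 + 4*(-13*m - 217) = 8 + 4*(-217 - 13*m) = 8 + (-868 - 52*m) = -860 - 52*m)
39579/19603 - 42809/s(w(-12, c(-2)), H) = 39579/19603 - 42809/(-860 - 52*36) = 39579*(1/19603) - 42809/(-860 - 1872) = 39579/19603 - 42809/(-2732) = 39579/19603 - 42809*(-1/2732) = 39579/19603 + 42809/2732 = 947314655/53555396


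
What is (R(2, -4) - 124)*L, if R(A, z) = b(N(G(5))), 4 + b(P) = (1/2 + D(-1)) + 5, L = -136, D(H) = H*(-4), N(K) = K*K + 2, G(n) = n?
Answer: 16116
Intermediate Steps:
N(K) = 2 + K² (N(K) = K² + 2 = 2 + K²)
D(H) = -4*H
b(P) = 11/2 (b(P) = -4 + ((1/2 - 4*(-1)) + 5) = -4 + ((½ + 4) + 5) = -4 + (9/2 + 5) = -4 + 19/2 = 11/2)
R(A, z) = 11/2
(R(2, -4) - 124)*L = (11/2 - 124)*(-136) = -237/2*(-136) = 16116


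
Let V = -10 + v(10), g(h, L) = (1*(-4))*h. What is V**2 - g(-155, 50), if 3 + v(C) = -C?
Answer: -91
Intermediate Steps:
v(C) = -3 - C
g(h, L) = -4*h
V = -23 (V = -10 + (-3 - 1*10) = -10 + (-3 - 10) = -10 - 13 = -23)
V**2 - g(-155, 50) = (-23)**2 - (-4)*(-155) = 529 - 1*620 = 529 - 620 = -91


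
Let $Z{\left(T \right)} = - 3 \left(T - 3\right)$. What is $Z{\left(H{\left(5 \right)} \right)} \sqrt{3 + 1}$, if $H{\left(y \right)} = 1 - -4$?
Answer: $-12$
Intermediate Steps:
$H{\left(y \right)} = 5$ ($H{\left(y \right)} = 1 + 4 = 5$)
$Z{\left(T \right)} = 9 - 3 T$ ($Z{\left(T \right)} = - 3 \left(-3 + T\right) = 9 - 3 T$)
$Z{\left(H{\left(5 \right)} \right)} \sqrt{3 + 1} = \left(9 - 15\right) \sqrt{3 + 1} = \left(9 - 15\right) \sqrt{4} = \left(-6\right) 2 = -12$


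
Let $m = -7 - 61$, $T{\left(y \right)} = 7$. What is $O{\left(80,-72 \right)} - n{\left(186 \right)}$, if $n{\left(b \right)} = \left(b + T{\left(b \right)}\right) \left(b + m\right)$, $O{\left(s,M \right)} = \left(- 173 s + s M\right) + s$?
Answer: $-42294$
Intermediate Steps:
$m = -68$
$O{\left(s,M \right)} = - 172 s + M s$ ($O{\left(s,M \right)} = \left(- 173 s + M s\right) + s = - 172 s + M s$)
$n{\left(b \right)} = \left(-68 + b\right) \left(7 + b\right)$ ($n{\left(b \right)} = \left(b + 7\right) \left(b - 68\right) = \left(7 + b\right) \left(-68 + b\right) = \left(-68 + b\right) \left(7 + b\right)$)
$O{\left(80,-72 \right)} - n{\left(186 \right)} = 80 \left(-172 - 72\right) - \left(-476 + 186^{2} - 11346\right) = 80 \left(-244\right) - \left(-476 + 34596 - 11346\right) = -19520 - 22774 = -42294$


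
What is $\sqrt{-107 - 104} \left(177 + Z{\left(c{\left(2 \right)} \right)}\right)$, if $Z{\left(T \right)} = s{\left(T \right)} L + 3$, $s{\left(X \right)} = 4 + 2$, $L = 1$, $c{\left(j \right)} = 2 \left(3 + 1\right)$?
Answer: $186 i \sqrt{211} \approx 2701.8 i$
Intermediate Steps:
$c{\left(j \right)} = 8$ ($c{\left(j \right)} = 2 \cdot 4 = 8$)
$s{\left(X \right)} = 6$
$Z{\left(T \right)} = 9$ ($Z{\left(T \right)} = 6 \cdot 1 + 3 = 6 + 3 = 9$)
$\sqrt{-107 - 104} \left(177 + Z{\left(c{\left(2 \right)} \right)}\right) = \sqrt{-107 - 104} \left(177 + 9\right) = \sqrt{-211} \cdot 186 = i \sqrt{211} \cdot 186 = 186 i \sqrt{211}$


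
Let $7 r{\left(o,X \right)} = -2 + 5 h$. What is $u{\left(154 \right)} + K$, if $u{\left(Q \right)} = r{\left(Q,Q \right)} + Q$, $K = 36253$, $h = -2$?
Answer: $\frac{254837}{7} \approx 36405.0$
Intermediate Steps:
$r{\left(o,X \right)} = - \frac{12}{7}$ ($r{\left(o,X \right)} = \frac{-2 + 5 \left(-2\right)}{7} = \frac{-2 - 10}{7} = \frac{1}{7} \left(-12\right) = - \frac{12}{7}$)
$u{\left(Q \right)} = - \frac{12}{7} + Q$
$u{\left(154 \right)} + K = \left(- \frac{12}{7} + 154\right) + 36253 = \frac{1066}{7} + 36253 = \frac{254837}{7}$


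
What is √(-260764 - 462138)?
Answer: I*√722902 ≈ 850.24*I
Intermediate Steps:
√(-260764 - 462138) = √(-722902) = I*√722902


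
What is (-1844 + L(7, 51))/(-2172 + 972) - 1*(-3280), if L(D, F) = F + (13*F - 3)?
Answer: 3937133/1200 ≈ 3280.9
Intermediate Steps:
L(D, F) = -3 + 14*F (L(D, F) = F + (-3 + 13*F) = -3 + 14*F)
(-1844 + L(7, 51))/(-2172 + 972) - 1*(-3280) = (-1844 + (-3 + 14*51))/(-2172 + 972) - 1*(-3280) = (-1844 + (-3 + 714))/(-1200) + 3280 = (-1844 + 711)*(-1/1200) + 3280 = -1133*(-1/1200) + 3280 = 1133/1200 + 3280 = 3937133/1200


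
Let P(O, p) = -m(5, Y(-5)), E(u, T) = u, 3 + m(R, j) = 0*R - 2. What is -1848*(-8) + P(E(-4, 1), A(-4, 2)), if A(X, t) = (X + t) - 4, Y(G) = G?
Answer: 14789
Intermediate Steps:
A(X, t) = -4 + X + t
m(R, j) = -5 (m(R, j) = -3 + (0*R - 2) = -3 + (0 - 2) = -3 - 2 = -5)
P(O, p) = 5 (P(O, p) = -1*(-5) = 5)
-1848*(-8) + P(E(-4, 1), A(-4, 2)) = -1848*(-8) + 5 = -168*(-88) + 5 = 14784 + 5 = 14789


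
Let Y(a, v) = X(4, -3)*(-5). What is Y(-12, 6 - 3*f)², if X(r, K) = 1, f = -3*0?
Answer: 25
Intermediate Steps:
f = 0
Y(a, v) = -5 (Y(a, v) = 1*(-5) = -5)
Y(-12, 6 - 3*f)² = (-5)² = 25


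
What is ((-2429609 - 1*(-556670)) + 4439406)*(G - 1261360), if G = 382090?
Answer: -2256617439090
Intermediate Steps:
((-2429609 - 1*(-556670)) + 4439406)*(G - 1261360) = ((-2429609 - 1*(-556670)) + 4439406)*(382090 - 1261360) = ((-2429609 + 556670) + 4439406)*(-879270) = (-1872939 + 4439406)*(-879270) = 2566467*(-879270) = -2256617439090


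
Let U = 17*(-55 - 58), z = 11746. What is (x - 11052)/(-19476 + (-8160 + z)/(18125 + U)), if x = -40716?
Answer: 419424336/157792759 ≈ 2.6581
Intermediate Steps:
U = -1921 (U = 17*(-113) = -1921)
(x - 11052)/(-19476 + (-8160 + z)/(18125 + U)) = (-40716 - 11052)/(-19476 + (-8160 + 11746)/(18125 - 1921)) = -51768/(-19476 + 3586/16204) = -51768/(-19476 + 3586*(1/16204)) = -51768/(-19476 + 1793/8102) = -51768/(-157792759/8102) = -51768*(-8102/157792759) = 419424336/157792759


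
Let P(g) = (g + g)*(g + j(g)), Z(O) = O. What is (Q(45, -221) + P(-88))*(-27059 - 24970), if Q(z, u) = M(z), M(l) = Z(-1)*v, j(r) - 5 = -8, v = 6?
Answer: -832984290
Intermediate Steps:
j(r) = -3 (j(r) = 5 - 8 = -3)
M(l) = -6 (M(l) = -1*6 = -6)
P(g) = 2*g*(-3 + g) (P(g) = (g + g)*(g - 3) = (2*g)*(-3 + g) = 2*g*(-3 + g))
Q(z, u) = -6
(Q(45, -221) + P(-88))*(-27059 - 24970) = (-6 + 2*(-88)*(-3 - 88))*(-27059 - 24970) = (-6 + 2*(-88)*(-91))*(-52029) = (-6 + 16016)*(-52029) = 16010*(-52029) = -832984290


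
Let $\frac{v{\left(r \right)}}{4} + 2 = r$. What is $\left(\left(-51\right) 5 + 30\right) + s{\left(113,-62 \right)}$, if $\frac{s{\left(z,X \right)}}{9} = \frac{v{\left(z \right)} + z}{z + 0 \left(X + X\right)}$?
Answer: $- \frac{20412}{113} \approx -180.64$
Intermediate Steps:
$v{\left(r \right)} = -8 + 4 r$
$s{\left(z,X \right)} = \frac{9 \left(-8 + 5 z\right)}{z}$ ($s{\left(z,X \right)} = 9 \frac{\left(-8 + 4 z\right) + z}{z + 0 \left(X + X\right)} = 9 \frac{-8 + 5 z}{z + 0 \cdot 2 X} = 9 \frac{-8 + 5 z}{z + 0} = 9 \frac{-8 + 5 z}{z} = \frac{9 \left(-8 + 5 z\right)}{z}$)
$\left(\left(-51\right) 5 + 30\right) + s{\left(113,-62 \right)} = \left(\left(-51\right) 5 + 30\right) + \left(45 - \frac{72}{113}\right) = \left(-255 + 30\right) + \left(45 - \frac{72}{113}\right) = -225 + \left(45 - \frac{72}{113}\right) = -225 + \frac{5013}{113} = - \frac{20412}{113}$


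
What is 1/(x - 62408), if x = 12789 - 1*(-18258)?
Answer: -1/31361 ≈ -3.1887e-5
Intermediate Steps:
x = 31047 (x = 12789 + 18258 = 31047)
1/(x - 62408) = 1/(31047 - 62408) = 1/(-31361) = -1/31361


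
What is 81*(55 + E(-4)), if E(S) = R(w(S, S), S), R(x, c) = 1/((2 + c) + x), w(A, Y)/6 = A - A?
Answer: 8829/2 ≈ 4414.5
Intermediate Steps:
w(A, Y) = 0 (w(A, Y) = 6*(A - A) = 6*0 = 0)
R(x, c) = 1/(2 + c + x)
E(S) = 1/(2 + S) (E(S) = 1/(2 + S + 0) = 1/(2 + S))
81*(55 + E(-4)) = 81*(55 + 1/(2 - 4)) = 81*(55 + 1/(-2)) = 81*(55 - ½) = 81*(109/2) = 8829/2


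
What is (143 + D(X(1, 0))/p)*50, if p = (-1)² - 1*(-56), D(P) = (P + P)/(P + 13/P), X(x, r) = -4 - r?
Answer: 11820550/1653 ≈ 7151.0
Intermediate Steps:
D(P) = 2*P/(P + 13/P) (D(P) = (2*P)/(P + 13/P) = 2*P/(P + 13/P))
p = 57 (p = 1 + 56 = 57)
(143 + D(X(1, 0))/p)*50 = (143 + (2*(-4 - 1*0)²/(13 + (-4 - 1*0)²))/57)*50 = (143 + (2*(-4 + 0)²/(13 + (-4 + 0)²))*(1/57))*50 = (143 + (2*(-4)²/(13 + (-4)²))*(1/57))*50 = (143 + (2*16/(13 + 16))*(1/57))*50 = (143 + (2*16/29)*(1/57))*50 = (143 + (2*16*(1/29))*(1/57))*50 = (143 + (32/29)*(1/57))*50 = (143 + 32/1653)*50 = (236411/1653)*50 = 11820550/1653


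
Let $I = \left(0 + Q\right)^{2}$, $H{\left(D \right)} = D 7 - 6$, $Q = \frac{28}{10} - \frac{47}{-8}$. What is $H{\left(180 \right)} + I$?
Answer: $\frac{2126809}{1600} \approx 1329.3$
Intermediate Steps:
$Q = \frac{347}{40}$ ($Q = 28 \cdot \frac{1}{10} - - \frac{47}{8} = \frac{14}{5} + \frac{47}{8} = \frac{347}{40} \approx 8.675$)
$H{\left(D \right)} = -6 + 7 D$ ($H{\left(D \right)} = 7 D - 6 = -6 + 7 D$)
$I = \frac{120409}{1600}$ ($I = \left(0 + \frac{347}{40}\right)^{2} = \left(\frac{347}{40}\right)^{2} = \frac{120409}{1600} \approx 75.256$)
$H{\left(180 \right)} + I = \left(-6 + 7 \cdot 180\right) + \frac{120409}{1600} = \left(-6 + 1260\right) + \frac{120409}{1600} = 1254 + \frac{120409}{1600} = \frac{2126809}{1600}$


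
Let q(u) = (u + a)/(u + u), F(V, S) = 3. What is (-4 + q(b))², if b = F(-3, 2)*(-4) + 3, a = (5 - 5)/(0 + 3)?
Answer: 49/4 ≈ 12.250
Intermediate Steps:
a = 0 (a = 0/3 = 0*(⅓) = 0)
b = -9 (b = 3*(-4) + 3 = -12 + 3 = -9)
q(u) = ½ (q(u) = (u + 0)/(u + u) = u/((2*u)) = u*(1/(2*u)) = ½)
(-4 + q(b))² = (-4 + ½)² = (-7/2)² = 49/4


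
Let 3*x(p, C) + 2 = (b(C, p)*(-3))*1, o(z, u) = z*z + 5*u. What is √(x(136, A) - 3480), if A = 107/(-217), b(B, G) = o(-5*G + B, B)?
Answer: 2*I*√49430987790/651 ≈ 683.04*I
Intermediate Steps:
o(z, u) = z² + 5*u
b(B, G) = (B - 5*G)² + 5*B (b(B, G) = (-5*G + B)² + 5*B = (B - 5*G)² + 5*B)
A = -107/217 (A = 107*(-1/217) = -107/217 ≈ -0.49309)
x(p, C) = -⅔ - (C - 5*p)² - 5*C (x(p, C) = -⅔ + ((((C - 5*p)² + 5*C)*(-3))*1)/3 = -⅔ + ((-15*C - 3*(C - 5*p)²)*1)/3 = -⅔ + (-15*C - 3*(C - 5*p)²)/3 = -⅔ + (-(C - 5*p)² - 5*C) = -⅔ - (C - 5*p)² - 5*C)
√(x(136, A) - 3480) = √((-⅔ - (-107/217 - 5*136)² - 5*(-107/217)) - 3480) = √((-⅔ - (-107/217 - 680)² + 535/217) - 3480) = √((-⅔ - (-147667/217)² + 535/217) - 3480) = √((-⅔ - 1*21805542889/47089 + 535/217) - 3480) = √((-⅔ - 21805542889/47089 + 535/217) - 3480) = √(-65416374560/141267 - 3480) = √(-65907983720/141267) = 2*I*√49430987790/651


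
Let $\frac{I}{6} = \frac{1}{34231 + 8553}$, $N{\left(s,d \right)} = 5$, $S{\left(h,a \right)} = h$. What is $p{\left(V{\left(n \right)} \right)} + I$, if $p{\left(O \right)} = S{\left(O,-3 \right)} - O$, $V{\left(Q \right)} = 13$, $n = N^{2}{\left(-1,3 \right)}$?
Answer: $\frac{3}{21392} \approx 0.00014024$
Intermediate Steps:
$n = 25$ ($n = 5^{2} = 25$)
$p{\left(O \right)} = 0$ ($p{\left(O \right)} = O - O = 0$)
$I = \frac{3}{21392}$ ($I = \frac{6}{34231 + 8553} = \frac{6}{42784} = 6 \cdot \frac{1}{42784} = \frac{3}{21392} \approx 0.00014024$)
$p{\left(V{\left(n \right)} \right)} + I = 0 + \frac{3}{21392} = \frac{3}{21392}$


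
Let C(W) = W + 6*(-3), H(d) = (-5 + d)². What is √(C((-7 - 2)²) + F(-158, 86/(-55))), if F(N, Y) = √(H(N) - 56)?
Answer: √(63 + √26513) ≈ 15.028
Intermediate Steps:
C(W) = -18 + W (C(W) = W - 18 = -18 + W)
F(N, Y) = √(-56 + (-5 + N)²) (F(N, Y) = √((-5 + N)² - 56) = √(-56 + (-5 + N)²))
√(C((-7 - 2)²) + F(-158, 86/(-55))) = √((-18 + (-7 - 2)²) + √(-56 + (-5 - 158)²)) = √((-18 + (-9)²) + √(-56 + (-163)²)) = √((-18 + 81) + √(-56 + 26569)) = √(63 + √26513)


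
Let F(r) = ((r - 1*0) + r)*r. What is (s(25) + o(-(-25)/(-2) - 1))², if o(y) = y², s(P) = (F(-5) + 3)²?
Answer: 143161225/16 ≈ 8.9476e+6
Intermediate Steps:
F(r) = 2*r² (F(r) = ((r + 0) + r)*r = (r + r)*r = (2*r)*r = 2*r²)
s(P) = 2809 (s(P) = (2*(-5)² + 3)² = (2*25 + 3)² = (50 + 3)² = 53² = 2809)
(s(25) + o(-(-25)/(-2) - 1))² = (2809 + (-(-25)/(-2) - 1)²)² = (2809 + (-(-25)*(-1)/2 - 1)²)² = (2809 + (-5*5/2 - 1)²)² = (2809 + (-25/2 - 1)²)² = (2809 + (-27/2)²)² = (2809 + 729/4)² = (11965/4)² = 143161225/16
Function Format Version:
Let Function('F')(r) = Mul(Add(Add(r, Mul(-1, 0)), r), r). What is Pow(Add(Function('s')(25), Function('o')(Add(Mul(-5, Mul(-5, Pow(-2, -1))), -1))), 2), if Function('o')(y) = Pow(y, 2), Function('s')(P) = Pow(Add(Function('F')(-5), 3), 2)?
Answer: Rational(143161225, 16) ≈ 8.9476e+6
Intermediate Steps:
Function('F')(r) = Mul(2, Pow(r, 2)) (Function('F')(r) = Mul(Add(Add(r, 0), r), r) = Mul(Add(r, r), r) = Mul(Mul(2, r), r) = Mul(2, Pow(r, 2)))
Function('s')(P) = 2809 (Function('s')(P) = Pow(Add(Mul(2, Pow(-5, 2)), 3), 2) = Pow(Add(Mul(2, 25), 3), 2) = Pow(Add(50, 3), 2) = Pow(53, 2) = 2809)
Pow(Add(Function('s')(25), Function('o')(Add(Mul(-5, Mul(-5, Pow(-2, -1))), -1))), 2) = Pow(Add(2809, Pow(Add(Mul(-5, Mul(-5, Pow(-2, -1))), -1), 2)), 2) = Pow(Add(2809, Pow(Add(Mul(-5, Mul(-5, Rational(-1, 2))), -1), 2)), 2) = Pow(Add(2809, Pow(Add(Mul(-5, Rational(5, 2)), -1), 2)), 2) = Pow(Add(2809, Pow(Add(Rational(-25, 2), -1), 2)), 2) = Pow(Add(2809, Pow(Rational(-27, 2), 2)), 2) = Pow(Add(2809, Rational(729, 4)), 2) = Pow(Rational(11965, 4), 2) = Rational(143161225, 16)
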